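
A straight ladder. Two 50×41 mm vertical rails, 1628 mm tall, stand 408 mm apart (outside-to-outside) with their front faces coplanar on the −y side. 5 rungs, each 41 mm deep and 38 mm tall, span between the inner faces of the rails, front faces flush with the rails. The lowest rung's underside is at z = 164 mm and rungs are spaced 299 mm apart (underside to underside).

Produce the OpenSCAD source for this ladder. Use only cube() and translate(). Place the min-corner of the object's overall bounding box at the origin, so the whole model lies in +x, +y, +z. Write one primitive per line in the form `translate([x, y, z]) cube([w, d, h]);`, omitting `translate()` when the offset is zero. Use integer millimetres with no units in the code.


cube([50, 41, 1628]);
translate([358, 0, 0]) cube([50, 41, 1628]);
translate([50, 0, 164]) cube([308, 41, 38]);
translate([50, 0, 463]) cube([308, 41, 38]);
translate([50, 0, 762]) cube([308, 41, 38]);
translate([50, 0, 1061]) cube([308, 41, 38]);
translate([50, 0, 1360]) cube([308, 41, 38]);


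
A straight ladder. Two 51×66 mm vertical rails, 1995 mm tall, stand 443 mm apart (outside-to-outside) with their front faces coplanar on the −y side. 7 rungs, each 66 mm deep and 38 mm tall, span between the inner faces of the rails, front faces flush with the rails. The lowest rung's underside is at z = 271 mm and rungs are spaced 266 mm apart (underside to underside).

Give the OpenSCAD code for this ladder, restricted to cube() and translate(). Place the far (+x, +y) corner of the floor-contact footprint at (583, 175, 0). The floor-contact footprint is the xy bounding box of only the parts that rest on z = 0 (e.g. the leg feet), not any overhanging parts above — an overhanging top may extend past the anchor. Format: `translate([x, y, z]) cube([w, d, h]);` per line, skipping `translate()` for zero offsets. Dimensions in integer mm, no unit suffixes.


translate([140, 109, 0]) cube([51, 66, 1995]);
translate([532, 109, 0]) cube([51, 66, 1995]);
translate([191, 109, 271]) cube([341, 66, 38]);
translate([191, 109, 537]) cube([341, 66, 38]);
translate([191, 109, 803]) cube([341, 66, 38]);
translate([191, 109, 1069]) cube([341, 66, 38]);
translate([191, 109, 1335]) cube([341, 66, 38]);
translate([191, 109, 1601]) cube([341, 66, 38]);
translate([191, 109, 1867]) cube([341, 66, 38]);


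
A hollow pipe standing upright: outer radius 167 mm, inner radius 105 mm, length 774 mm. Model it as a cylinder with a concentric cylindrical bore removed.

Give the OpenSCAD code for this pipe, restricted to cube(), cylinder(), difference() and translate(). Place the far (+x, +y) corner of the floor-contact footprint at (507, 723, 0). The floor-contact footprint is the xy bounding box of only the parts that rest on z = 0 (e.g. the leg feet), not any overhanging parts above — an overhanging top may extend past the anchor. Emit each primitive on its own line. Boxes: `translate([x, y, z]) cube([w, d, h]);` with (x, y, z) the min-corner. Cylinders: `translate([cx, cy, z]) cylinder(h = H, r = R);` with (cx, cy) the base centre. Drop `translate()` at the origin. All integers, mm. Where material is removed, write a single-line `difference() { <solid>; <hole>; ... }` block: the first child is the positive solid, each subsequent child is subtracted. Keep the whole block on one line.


difference() { translate([340, 556, 0]) cylinder(h = 774, r = 167); translate([340, 556, 0]) cylinder(h = 774, r = 105); }


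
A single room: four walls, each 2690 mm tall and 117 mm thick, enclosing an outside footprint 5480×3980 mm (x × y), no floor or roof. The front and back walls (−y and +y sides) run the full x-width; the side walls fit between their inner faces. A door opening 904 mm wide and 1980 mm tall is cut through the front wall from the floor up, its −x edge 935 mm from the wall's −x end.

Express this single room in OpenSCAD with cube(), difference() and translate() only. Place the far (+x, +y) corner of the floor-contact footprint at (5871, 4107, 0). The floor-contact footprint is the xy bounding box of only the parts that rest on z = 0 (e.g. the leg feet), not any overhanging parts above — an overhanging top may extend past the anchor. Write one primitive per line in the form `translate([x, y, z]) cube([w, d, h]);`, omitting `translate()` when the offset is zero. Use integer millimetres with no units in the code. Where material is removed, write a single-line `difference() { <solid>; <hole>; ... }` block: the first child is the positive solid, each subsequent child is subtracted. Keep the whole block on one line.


difference() { translate([391, 127, 0]) cube([5480, 117, 2690]); translate([1326, 127, 0]) cube([904, 117, 1980]); }
translate([391, 3990, 0]) cube([5480, 117, 2690]);
translate([391, 244, 0]) cube([117, 3746, 2690]);
translate([5754, 244, 0]) cube([117, 3746, 2690]);


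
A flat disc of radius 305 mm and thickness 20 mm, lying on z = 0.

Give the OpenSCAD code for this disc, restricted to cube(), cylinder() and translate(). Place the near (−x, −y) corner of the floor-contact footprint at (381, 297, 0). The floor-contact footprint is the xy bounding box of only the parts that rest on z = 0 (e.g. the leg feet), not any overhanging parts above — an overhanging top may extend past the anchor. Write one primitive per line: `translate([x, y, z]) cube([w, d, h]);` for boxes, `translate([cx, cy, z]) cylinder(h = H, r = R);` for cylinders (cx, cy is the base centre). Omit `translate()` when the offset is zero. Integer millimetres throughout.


translate([686, 602, 0]) cylinder(h = 20, r = 305);


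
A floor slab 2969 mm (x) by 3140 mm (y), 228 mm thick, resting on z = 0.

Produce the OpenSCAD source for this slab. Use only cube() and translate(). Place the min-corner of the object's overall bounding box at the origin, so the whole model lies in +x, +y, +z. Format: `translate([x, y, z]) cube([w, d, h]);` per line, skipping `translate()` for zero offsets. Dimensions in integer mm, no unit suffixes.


cube([2969, 3140, 228]);


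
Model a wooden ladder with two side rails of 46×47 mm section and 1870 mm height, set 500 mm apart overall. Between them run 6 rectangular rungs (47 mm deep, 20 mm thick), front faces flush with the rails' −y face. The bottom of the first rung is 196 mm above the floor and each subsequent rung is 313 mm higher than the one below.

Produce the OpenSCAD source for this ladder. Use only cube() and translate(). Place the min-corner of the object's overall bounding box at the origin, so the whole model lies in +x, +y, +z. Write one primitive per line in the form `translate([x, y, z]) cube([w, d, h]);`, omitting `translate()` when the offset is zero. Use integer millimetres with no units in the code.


cube([46, 47, 1870]);
translate([454, 0, 0]) cube([46, 47, 1870]);
translate([46, 0, 196]) cube([408, 47, 20]);
translate([46, 0, 509]) cube([408, 47, 20]);
translate([46, 0, 822]) cube([408, 47, 20]);
translate([46, 0, 1135]) cube([408, 47, 20]);
translate([46, 0, 1448]) cube([408, 47, 20]);
translate([46, 0, 1761]) cube([408, 47, 20]);


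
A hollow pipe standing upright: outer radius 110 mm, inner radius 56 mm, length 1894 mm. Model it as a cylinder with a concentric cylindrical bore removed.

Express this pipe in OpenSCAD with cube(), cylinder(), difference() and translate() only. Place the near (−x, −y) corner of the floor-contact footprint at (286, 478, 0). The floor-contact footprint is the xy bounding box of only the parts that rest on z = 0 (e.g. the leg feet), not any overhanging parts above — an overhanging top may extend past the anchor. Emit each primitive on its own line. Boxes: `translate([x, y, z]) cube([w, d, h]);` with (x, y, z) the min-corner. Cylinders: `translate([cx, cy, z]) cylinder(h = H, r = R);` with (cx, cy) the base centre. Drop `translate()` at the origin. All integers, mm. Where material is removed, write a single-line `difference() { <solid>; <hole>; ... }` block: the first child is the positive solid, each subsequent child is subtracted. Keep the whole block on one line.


difference() { translate([396, 588, 0]) cylinder(h = 1894, r = 110); translate([396, 588, 0]) cylinder(h = 1894, r = 56); }


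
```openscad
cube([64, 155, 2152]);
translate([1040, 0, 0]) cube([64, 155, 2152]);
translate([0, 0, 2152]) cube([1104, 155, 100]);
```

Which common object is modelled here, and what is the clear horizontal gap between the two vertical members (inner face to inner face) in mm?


A door frame. The clear opening width is 976 mm.

Two 2152 mm tall posts with a header on top — a door frame. The left jamb is 64 mm wide at x = 0; the right jamb starts at x = 1040. The clear opening is 1040 − 64 = 976 mm.


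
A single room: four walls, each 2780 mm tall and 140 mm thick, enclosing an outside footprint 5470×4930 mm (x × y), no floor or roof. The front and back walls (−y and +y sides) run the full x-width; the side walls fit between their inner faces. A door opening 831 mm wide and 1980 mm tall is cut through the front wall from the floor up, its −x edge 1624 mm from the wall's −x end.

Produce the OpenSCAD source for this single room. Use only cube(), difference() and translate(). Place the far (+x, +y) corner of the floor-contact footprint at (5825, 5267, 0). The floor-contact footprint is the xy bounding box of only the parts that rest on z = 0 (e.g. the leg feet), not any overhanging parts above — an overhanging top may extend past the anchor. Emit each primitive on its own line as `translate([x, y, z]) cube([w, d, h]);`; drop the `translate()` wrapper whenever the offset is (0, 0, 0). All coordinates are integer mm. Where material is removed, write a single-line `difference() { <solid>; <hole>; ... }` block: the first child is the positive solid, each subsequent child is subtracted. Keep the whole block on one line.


difference() { translate([355, 337, 0]) cube([5470, 140, 2780]); translate([1979, 337, 0]) cube([831, 140, 1980]); }
translate([355, 5127, 0]) cube([5470, 140, 2780]);
translate([355, 477, 0]) cube([140, 4650, 2780]);
translate([5685, 477, 0]) cube([140, 4650, 2780]);


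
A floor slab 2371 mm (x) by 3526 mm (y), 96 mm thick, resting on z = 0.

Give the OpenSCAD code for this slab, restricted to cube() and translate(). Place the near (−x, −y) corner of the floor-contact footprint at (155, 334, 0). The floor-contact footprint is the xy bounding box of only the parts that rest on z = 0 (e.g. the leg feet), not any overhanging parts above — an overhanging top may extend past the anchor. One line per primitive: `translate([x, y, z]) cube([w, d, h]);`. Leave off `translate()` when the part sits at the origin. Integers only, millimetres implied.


translate([155, 334, 0]) cube([2371, 3526, 96]);


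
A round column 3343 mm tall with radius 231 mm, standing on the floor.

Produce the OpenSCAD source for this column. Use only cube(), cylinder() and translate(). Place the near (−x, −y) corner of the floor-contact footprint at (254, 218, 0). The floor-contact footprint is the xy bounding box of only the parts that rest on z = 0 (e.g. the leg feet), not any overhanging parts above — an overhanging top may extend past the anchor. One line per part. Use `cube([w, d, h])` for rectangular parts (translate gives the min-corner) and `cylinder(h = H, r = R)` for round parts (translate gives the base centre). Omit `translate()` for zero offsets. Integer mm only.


translate([485, 449, 0]) cylinder(h = 3343, r = 231);


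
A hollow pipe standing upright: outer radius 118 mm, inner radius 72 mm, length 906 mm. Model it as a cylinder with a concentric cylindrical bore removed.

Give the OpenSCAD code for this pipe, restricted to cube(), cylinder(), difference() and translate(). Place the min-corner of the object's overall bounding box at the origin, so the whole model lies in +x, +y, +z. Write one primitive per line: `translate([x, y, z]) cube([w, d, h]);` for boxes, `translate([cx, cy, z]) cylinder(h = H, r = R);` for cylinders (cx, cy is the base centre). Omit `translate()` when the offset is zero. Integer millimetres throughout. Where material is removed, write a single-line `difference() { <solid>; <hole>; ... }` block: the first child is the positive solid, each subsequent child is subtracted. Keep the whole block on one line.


difference() { translate([118, 118, 0]) cylinder(h = 906, r = 118); translate([118, 118, 0]) cylinder(h = 906, r = 72); }


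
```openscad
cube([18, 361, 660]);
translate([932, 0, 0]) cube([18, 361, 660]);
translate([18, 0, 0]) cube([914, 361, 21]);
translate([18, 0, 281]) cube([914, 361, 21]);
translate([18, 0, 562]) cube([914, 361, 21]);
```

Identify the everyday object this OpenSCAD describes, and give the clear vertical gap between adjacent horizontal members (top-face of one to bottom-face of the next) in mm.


A bookshelf. The clear shelf gap is 260 mm.

Two tall side panels with 3 horizontal boards between them — a bookshelf. The first two shelf undersides are at z = 0 and z = 281; with shelf thickness 21, the clear gap is 281 − 0 − 21 = 260 mm.


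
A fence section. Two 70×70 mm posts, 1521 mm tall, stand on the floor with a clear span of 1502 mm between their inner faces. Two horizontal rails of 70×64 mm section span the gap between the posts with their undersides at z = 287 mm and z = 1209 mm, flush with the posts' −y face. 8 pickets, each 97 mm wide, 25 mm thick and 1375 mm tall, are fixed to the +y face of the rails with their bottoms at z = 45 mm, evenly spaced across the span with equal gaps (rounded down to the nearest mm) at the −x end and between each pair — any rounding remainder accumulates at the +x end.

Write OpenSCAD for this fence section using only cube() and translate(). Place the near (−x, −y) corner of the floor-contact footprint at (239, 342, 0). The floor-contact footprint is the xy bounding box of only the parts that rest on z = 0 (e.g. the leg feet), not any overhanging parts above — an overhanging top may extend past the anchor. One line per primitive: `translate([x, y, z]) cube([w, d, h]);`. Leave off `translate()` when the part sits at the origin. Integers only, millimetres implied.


translate([239, 342, 0]) cube([70, 70, 1521]);
translate([1811, 342, 0]) cube([70, 70, 1521]);
translate([309, 342, 287]) cube([1502, 70, 64]);
translate([309, 342, 1209]) cube([1502, 70, 64]);
translate([389, 412, 45]) cube([97, 25, 1375]);
translate([566, 412, 45]) cube([97, 25, 1375]);
translate([743, 412, 45]) cube([97, 25, 1375]);
translate([920, 412, 45]) cube([97, 25, 1375]);
translate([1097, 412, 45]) cube([97, 25, 1375]);
translate([1274, 412, 45]) cube([97, 25, 1375]);
translate([1451, 412, 45]) cube([97, 25, 1375]);
translate([1628, 412, 45]) cube([97, 25, 1375]);


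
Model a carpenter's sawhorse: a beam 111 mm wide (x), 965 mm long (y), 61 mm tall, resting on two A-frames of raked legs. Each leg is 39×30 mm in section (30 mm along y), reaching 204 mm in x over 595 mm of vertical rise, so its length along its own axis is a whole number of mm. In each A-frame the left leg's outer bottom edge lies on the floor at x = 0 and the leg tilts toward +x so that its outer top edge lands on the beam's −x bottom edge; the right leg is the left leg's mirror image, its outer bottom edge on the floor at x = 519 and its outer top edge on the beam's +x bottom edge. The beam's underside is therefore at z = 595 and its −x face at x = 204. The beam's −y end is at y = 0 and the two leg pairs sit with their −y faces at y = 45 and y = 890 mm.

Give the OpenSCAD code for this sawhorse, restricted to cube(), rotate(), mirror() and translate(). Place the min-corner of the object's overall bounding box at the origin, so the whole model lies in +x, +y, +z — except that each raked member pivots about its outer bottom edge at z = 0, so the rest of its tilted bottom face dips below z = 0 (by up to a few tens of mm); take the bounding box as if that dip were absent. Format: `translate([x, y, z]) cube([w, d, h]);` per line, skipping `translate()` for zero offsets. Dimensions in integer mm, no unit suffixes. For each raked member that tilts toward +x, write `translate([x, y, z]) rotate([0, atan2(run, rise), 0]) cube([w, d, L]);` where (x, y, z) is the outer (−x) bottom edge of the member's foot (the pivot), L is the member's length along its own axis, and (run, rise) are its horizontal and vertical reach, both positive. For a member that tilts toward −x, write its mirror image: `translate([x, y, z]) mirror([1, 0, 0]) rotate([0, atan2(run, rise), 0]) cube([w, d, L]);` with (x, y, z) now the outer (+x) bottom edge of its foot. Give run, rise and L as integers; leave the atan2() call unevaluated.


translate([204, 0, 595]) cube([111, 965, 61]);
translate([0, 45, 0]) rotate([0, atan2(204, 595), 0]) cube([39, 30, 629]);
translate([519, 45, 0]) mirror([1, 0, 0]) rotate([0, atan2(204, 595), 0]) cube([39, 30, 629]);
translate([0, 890, 0]) rotate([0, atan2(204, 595), 0]) cube([39, 30, 629]);
translate([519, 890, 0]) mirror([1, 0, 0]) rotate([0, atan2(204, 595), 0]) cube([39, 30, 629]);


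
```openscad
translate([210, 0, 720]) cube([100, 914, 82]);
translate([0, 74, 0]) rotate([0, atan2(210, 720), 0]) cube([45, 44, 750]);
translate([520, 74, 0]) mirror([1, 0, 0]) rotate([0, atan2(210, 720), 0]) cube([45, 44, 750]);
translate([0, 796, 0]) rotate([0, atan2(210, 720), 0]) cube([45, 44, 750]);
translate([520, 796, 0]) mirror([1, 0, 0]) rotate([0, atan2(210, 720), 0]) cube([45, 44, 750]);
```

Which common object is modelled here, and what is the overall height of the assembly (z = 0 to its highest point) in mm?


A sawhorse. The overall height is 802 mm.

A beam across two mirrored pairs of raked legs — a sawhorse. The beam's underside is at z = 720 (matching the legs' vertical rise in atan2(210, 720)) and the beam is 82 mm tall, so its top is at 720 + 82 = 802 mm. The raked legs top out at the beam's underside, so that is the highest point.


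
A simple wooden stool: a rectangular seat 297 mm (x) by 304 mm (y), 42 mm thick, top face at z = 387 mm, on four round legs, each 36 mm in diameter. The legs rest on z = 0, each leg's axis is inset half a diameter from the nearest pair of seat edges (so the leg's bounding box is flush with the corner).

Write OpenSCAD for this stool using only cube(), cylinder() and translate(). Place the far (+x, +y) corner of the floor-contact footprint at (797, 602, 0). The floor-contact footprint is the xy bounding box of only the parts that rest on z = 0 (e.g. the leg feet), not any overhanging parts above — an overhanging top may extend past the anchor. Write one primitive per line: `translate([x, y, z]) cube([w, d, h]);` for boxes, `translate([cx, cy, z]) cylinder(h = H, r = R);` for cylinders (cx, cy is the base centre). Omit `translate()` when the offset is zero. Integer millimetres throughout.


translate([500, 298, 345]) cube([297, 304, 42]);
translate([518, 316, 0]) cylinder(h = 345, r = 18);
translate([779, 316, 0]) cylinder(h = 345, r = 18);
translate([518, 584, 0]) cylinder(h = 345, r = 18);
translate([779, 584, 0]) cylinder(h = 345, r = 18);


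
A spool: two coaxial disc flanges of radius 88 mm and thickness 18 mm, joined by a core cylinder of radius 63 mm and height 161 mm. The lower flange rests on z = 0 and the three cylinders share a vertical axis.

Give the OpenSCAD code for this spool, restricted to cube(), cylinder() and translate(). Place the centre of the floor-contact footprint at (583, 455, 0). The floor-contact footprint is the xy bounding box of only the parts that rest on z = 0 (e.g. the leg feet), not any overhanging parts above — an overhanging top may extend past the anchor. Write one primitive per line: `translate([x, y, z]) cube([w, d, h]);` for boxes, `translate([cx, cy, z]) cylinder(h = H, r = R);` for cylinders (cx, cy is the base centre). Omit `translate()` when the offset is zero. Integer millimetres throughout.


translate([583, 455, 0]) cylinder(h = 18, r = 88);
translate([583, 455, 18]) cylinder(h = 161, r = 63);
translate([583, 455, 179]) cylinder(h = 18, r = 88);


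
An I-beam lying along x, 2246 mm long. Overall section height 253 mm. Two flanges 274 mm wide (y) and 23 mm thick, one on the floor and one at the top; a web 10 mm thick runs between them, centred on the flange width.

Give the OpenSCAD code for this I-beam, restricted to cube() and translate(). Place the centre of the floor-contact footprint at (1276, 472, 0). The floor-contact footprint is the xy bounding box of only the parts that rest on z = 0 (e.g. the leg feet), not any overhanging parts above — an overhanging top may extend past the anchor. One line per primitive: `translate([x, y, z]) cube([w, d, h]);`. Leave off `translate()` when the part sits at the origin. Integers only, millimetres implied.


translate([153, 335, 0]) cube([2246, 274, 23]);
translate([153, 467, 23]) cube([2246, 10, 207]);
translate([153, 335, 230]) cube([2246, 274, 23]);


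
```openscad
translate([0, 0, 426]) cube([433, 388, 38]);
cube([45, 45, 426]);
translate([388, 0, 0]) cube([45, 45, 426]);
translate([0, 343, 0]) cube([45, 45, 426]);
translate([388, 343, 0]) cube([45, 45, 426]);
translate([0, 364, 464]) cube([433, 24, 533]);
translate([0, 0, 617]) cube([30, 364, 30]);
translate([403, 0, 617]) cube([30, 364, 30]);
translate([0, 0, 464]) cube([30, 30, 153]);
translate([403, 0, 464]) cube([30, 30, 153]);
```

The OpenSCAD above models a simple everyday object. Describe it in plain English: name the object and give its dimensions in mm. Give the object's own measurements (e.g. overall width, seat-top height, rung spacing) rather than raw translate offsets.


A chair. The seat is a 433×388×38 mm slab with its top at z = 464 mm, on four 45×45 mm corner legs (flush with the seat edges, standing on z = 0). A flat backrest 24 mm thick, 533 mm tall, spans the full seat width and rises from the seat top along its +y edge, rear face flush with the rear of the seat. Two armrests of 30×30 mm section run along each side from the seat's front edge to the front of the backrest, top faces 183 mm above the seat top and outer faces flush with the seat's x-edges; a 30×30 mm post under the front of each armrest stands on the seat at the front corner.


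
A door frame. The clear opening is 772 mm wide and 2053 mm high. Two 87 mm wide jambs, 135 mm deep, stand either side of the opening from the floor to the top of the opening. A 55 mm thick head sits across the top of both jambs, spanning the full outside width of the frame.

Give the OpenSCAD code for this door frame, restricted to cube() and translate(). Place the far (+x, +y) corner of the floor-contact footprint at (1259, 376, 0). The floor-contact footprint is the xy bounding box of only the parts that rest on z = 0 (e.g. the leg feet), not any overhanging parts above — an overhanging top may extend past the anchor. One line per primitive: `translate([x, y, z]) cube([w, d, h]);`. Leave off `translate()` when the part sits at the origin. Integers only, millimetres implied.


translate([313, 241, 0]) cube([87, 135, 2053]);
translate([1172, 241, 0]) cube([87, 135, 2053]);
translate([313, 241, 2053]) cube([946, 135, 55]);


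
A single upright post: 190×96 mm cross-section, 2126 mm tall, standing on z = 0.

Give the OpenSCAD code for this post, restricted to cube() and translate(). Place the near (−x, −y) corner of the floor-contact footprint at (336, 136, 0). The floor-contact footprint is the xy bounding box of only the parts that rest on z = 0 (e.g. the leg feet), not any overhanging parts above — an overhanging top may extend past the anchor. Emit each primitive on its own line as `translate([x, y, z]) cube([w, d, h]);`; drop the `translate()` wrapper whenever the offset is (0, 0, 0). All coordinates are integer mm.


translate([336, 136, 0]) cube([190, 96, 2126]);


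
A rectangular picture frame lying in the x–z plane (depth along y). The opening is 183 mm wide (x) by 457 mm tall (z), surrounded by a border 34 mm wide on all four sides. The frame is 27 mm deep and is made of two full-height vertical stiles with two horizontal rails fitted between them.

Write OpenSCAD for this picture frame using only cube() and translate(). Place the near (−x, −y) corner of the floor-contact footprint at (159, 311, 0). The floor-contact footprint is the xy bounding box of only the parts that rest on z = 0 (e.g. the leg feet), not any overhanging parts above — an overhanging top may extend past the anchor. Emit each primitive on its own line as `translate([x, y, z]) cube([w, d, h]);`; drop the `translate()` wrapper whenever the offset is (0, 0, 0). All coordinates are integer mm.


translate([159, 311, 0]) cube([34, 27, 525]);
translate([376, 311, 0]) cube([34, 27, 525]);
translate([193, 311, 0]) cube([183, 27, 34]);
translate([193, 311, 491]) cube([183, 27, 34]);


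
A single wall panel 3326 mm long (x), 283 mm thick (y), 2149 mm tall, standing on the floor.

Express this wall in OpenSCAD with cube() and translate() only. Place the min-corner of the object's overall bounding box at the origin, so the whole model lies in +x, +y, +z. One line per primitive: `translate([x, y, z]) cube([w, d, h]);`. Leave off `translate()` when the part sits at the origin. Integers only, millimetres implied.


cube([3326, 283, 2149]);


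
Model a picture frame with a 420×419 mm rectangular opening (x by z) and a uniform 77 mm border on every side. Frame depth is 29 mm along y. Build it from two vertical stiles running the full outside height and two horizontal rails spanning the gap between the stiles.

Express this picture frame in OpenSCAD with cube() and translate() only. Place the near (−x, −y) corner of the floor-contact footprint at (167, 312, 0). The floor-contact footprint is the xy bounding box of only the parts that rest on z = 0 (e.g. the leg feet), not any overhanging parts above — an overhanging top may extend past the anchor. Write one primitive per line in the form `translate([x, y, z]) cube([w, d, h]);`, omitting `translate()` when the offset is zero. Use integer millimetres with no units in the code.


translate([167, 312, 0]) cube([77, 29, 573]);
translate([664, 312, 0]) cube([77, 29, 573]);
translate([244, 312, 0]) cube([420, 29, 77]);
translate([244, 312, 496]) cube([420, 29, 77]);


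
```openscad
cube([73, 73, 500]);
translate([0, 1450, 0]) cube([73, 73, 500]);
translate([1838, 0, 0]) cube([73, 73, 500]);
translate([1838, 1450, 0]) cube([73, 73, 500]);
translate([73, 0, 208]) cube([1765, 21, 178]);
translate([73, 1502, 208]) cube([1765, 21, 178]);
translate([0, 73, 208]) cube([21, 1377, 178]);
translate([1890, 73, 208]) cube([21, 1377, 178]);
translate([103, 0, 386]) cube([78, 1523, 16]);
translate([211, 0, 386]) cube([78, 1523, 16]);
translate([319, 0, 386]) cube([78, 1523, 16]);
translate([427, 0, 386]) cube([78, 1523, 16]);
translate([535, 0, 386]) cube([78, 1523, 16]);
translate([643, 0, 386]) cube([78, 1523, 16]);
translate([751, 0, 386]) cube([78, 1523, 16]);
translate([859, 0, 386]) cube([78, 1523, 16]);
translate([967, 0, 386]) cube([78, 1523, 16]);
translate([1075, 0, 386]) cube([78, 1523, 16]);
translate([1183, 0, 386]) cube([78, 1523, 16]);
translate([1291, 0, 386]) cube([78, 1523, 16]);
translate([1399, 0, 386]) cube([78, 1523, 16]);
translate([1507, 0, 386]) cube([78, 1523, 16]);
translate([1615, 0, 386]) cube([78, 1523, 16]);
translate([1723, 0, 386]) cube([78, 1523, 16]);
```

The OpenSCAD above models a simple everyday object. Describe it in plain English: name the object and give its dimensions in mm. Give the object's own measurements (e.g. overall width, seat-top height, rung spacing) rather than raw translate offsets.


A bed frame 1911 mm long (x) by 1523 mm wide (y). Four 73×73 mm corner posts, 500 mm tall, at the corners of the footprint. Four rails of 21 mm thickness and 178 mm height run between adjacent posts with their undersides at z = 208 mm, their outer faces flush with the outside of the frame (the two x-running rails run between the posts' inner faces; the two y-running rails run between the posts' inner faces). 16 slats, each 78 mm wide (x) and 16 mm thick, lie across the top of the two x-running rails, running the full 1523 mm width of the frame in y; along x they sit between the end posts with a 30 mm gap after the −x posts and between neighbouring slats, leaving 37 mm before the +x posts.


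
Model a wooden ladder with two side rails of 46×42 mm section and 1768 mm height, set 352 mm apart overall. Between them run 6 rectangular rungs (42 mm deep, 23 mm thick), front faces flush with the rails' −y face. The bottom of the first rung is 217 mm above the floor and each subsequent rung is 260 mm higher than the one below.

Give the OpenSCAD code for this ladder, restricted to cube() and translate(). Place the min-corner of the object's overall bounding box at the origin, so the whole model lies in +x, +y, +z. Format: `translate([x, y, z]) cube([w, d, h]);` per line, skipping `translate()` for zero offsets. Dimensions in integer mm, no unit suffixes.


cube([46, 42, 1768]);
translate([306, 0, 0]) cube([46, 42, 1768]);
translate([46, 0, 217]) cube([260, 42, 23]);
translate([46, 0, 477]) cube([260, 42, 23]);
translate([46, 0, 737]) cube([260, 42, 23]);
translate([46, 0, 997]) cube([260, 42, 23]);
translate([46, 0, 1257]) cube([260, 42, 23]);
translate([46, 0, 1517]) cube([260, 42, 23]);


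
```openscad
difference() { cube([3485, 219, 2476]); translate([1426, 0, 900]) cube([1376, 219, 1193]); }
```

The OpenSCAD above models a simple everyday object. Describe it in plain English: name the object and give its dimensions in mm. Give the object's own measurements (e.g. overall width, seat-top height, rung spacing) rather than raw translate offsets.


A wall 3485 mm long (x), 219 mm thick (y), 2476 mm tall, with a rectangular window opening cut through it. The opening is 1376 mm wide and 1193 mm tall; its sill is at z = 900 mm and its near (−x) edge is 1426 mm from the wall's −x end. The opening passes through the full wall thickness.


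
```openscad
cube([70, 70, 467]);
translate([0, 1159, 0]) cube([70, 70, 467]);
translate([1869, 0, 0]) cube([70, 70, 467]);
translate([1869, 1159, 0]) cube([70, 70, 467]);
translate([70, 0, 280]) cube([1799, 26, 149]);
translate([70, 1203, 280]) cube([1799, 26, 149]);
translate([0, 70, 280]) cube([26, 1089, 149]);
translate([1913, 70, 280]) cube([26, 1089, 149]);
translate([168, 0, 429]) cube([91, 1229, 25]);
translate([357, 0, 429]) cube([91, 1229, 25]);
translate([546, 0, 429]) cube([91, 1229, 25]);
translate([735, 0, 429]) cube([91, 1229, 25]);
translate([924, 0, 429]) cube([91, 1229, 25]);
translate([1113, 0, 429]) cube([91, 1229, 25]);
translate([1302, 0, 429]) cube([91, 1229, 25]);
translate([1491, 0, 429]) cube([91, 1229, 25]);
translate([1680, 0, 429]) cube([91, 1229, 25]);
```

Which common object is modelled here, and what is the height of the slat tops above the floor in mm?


A bed frame. The slat-top height is 454 mm.

Four posts, four rails, and a row of slats — a bed frame. Slats sit on the rails at z = 280 + 149 = 429; with slat thickness 25, the top is 454 mm.


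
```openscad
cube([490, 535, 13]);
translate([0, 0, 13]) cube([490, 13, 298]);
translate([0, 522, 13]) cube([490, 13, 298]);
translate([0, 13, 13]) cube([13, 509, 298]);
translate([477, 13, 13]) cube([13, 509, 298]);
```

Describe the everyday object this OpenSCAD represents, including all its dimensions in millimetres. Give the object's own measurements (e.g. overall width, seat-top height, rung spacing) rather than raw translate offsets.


An open-topped rectangular box: outside dimensions 490×535×311 mm, with a uniform wall and base thickness of 13 mm. The base is a full 490×535 slab on the floor; four walls sit on top of the base. The front and back walls (the −y and +y sides) span the full width; the two side walls fit between them.


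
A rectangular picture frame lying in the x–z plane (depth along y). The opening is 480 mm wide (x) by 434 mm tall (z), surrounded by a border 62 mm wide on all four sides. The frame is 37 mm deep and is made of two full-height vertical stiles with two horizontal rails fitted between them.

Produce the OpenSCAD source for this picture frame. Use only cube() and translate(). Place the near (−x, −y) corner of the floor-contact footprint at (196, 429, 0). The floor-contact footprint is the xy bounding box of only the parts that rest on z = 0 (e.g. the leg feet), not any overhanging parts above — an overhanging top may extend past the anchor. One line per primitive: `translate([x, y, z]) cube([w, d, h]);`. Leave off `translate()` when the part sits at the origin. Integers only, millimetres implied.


translate([196, 429, 0]) cube([62, 37, 558]);
translate([738, 429, 0]) cube([62, 37, 558]);
translate([258, 429, 0]) cube([480, 37, 62]);
translate([258, 429, 496]) cube([480, 37, 62]);


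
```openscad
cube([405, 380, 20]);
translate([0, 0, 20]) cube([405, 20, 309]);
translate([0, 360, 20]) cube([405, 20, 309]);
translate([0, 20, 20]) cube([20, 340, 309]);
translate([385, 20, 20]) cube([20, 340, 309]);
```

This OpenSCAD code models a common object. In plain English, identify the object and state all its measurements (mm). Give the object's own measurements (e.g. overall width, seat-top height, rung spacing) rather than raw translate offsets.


An open-topped rectangular box: outside dimensions 405×380×329 mm, with a uniform wall and base thickness of 20 mm. The base is a full 405×380 slab on the floor; four walls sit on top of the base. The front and back walls (the −y and +y sides) span the full width; the two side walls fit between them.


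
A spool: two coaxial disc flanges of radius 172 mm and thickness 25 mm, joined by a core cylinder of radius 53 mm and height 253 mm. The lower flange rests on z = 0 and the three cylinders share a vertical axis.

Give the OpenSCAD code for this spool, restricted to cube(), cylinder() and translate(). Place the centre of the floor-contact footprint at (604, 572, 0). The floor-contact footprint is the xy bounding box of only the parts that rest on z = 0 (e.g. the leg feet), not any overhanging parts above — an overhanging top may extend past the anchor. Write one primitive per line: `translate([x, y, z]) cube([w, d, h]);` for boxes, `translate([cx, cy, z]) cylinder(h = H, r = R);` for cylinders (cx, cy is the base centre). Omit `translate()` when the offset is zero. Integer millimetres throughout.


translate([604, 572, 0]) cylinder(h = 25, r = 172);
translate([604, 572, 25]) cylinder(h = 253, r = 53);
translate([604, 572, 278]) cylinder(h = 25, r = 172);


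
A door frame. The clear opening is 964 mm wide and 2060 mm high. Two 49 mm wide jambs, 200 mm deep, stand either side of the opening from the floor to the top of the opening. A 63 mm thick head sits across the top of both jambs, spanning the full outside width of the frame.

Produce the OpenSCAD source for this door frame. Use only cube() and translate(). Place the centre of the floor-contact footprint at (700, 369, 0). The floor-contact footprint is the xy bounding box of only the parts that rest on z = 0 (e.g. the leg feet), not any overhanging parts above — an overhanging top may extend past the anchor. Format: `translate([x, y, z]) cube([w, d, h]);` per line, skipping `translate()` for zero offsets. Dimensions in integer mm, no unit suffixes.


translate([169, 269, 0]) cube([49, 200, 2060]);
translate([1182, 269, 0]) cube([49, 200, 2060]);
translate([169, 269, 2060]) cube([1062, 200, 63]);


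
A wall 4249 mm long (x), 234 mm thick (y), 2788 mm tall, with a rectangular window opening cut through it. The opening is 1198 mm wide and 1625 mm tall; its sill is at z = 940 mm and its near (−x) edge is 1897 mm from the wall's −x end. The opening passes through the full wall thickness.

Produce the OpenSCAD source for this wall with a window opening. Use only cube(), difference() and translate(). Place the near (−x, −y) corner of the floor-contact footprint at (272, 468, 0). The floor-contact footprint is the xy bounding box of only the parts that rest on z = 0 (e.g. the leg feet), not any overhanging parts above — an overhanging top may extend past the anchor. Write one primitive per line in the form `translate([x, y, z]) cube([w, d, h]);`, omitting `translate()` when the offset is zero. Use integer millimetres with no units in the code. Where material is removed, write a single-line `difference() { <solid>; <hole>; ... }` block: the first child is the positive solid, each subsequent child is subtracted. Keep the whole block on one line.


difference() { translate([272, 468, 0]) cube([4249, 234, 2788]); translate([2169, 468, 940]) cube([1198, 234, 1625]); }


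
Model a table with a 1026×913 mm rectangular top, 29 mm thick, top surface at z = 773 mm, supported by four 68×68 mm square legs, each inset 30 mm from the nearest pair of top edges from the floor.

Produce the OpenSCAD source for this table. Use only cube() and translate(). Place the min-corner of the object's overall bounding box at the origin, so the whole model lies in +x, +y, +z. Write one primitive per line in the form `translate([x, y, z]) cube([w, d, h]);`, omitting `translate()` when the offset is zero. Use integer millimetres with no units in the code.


translate([0, 0, 744]) cube([1026, 913, 29]);
translate([30, 30, 0]) cube([68, 68, 744]);
translate([928, 30, 0]) cube([68, 68, 744]);
translate([30, 815, 0]) cube([68, 68, 744]);
translate([928, 815, 0]) cube([68, 68, 744]);


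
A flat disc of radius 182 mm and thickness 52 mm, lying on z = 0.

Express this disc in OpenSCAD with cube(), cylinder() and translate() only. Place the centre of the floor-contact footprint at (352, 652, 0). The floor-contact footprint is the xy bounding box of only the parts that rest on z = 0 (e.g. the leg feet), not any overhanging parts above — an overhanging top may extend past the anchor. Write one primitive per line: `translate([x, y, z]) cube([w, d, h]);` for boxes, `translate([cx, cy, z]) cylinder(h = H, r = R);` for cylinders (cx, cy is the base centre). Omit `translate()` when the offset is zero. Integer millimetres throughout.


translate([352, 652, 0]) cylinder(h = 52, r = 182);


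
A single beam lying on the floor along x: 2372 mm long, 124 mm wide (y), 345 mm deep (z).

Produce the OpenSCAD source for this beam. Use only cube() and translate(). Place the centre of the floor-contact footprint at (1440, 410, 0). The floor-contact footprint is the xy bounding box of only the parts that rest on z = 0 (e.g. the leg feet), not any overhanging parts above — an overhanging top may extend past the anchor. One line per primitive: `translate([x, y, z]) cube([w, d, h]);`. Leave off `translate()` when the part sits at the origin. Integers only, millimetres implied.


translate([254, 348, 0]) cube([2372, 124, 345]);


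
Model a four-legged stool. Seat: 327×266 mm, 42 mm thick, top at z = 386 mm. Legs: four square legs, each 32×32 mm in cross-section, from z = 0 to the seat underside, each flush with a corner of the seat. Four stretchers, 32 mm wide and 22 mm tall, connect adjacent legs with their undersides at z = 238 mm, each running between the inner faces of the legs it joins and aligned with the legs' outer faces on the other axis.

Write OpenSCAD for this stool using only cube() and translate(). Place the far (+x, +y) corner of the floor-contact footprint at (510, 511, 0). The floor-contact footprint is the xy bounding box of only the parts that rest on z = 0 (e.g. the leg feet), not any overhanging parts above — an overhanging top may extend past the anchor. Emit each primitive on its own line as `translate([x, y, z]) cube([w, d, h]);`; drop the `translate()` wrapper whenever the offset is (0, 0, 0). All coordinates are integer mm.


translate([183, 245, 344]) cube([327, 266, 42]);
translate([183, 245, 0]) cube([32, 32, 344]);
translate([478, 245, 0]) cube([32, 32, 344]);
translate([183, 479, 0]) cube([32, 32, 344]);
translate([478, 479, 0]) cube([32, 32, 344]);
translate([215, 245, 238]) cube([263, 32, 22]);
translate([215, 479, 238]) cube([263, 32, 22]);
translate([183, 277, 238]) cube([32, 202, 22]);
translate([478, 277, 238]) cube([32, 202, 22]);


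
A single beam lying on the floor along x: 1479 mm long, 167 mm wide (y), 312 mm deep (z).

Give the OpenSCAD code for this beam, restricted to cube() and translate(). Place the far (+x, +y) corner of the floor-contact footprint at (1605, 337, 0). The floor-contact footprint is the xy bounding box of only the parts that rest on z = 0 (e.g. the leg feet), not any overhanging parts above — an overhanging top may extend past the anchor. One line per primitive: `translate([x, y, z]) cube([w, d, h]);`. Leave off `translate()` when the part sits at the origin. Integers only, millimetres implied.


translate([126, 170, 0]) cube([1479, 167, 312]);
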